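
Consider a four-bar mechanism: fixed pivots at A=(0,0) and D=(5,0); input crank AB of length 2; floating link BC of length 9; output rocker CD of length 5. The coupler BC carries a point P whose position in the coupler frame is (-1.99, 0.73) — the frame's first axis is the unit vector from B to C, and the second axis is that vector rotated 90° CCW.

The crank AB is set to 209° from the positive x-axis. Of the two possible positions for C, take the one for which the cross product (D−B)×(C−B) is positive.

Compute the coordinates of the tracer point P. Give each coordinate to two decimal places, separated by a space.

A=(0,0), D=(5.00,0)
B = A + 2.00·(cos209°, sin209°) = (-1.7492, -0.9696)
|BD| = 6.8185
circle(B,9.00) ∩ circle(D,5.00): a=7.5157, h=4.9512
  candidates: C₊=(4.9860,5.0000) cross=33.760; C₋=(6.3942,-4.8017) cross=-33.760
  mode + wants cross > 0 → take C=(4.9860,5.0000) (cross=33.760)
ex = (C−B)/|BC| = (0.7484,0.6633); ey = (-0.6633,0.7484)
P = B + -1.99·ex + 0.73·ey = (-3.7227,-1.7433)

-3.72 -1.74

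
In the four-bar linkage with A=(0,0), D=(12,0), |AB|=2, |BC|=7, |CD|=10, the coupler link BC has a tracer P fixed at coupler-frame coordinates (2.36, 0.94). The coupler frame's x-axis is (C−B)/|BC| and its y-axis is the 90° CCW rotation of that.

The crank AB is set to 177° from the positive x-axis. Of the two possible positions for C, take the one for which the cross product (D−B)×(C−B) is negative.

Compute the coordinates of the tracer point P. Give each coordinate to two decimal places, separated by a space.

0.37 -0.81

A=(0,0), D=(12.00,0)
B = A + 2.00·(cos177°, sin177°) = (-1.9973, 0.1047)
|BD| = 13.9977
circle(B,7.00) ∩ circle(D,10.00): a=5.1771, h=4.7114
  candidates: C₊=(3.2149,4.7773) cross=65.949; C₋=(3.1445,-4.6454) cross=-65.949
  mode - wants cross < 0 → take C=(3.1445,-4.6454) (cross=-65.949)
ex = (C−B)/|BC| = (0.7345,-0.6786); ey = (0.6786,0.7345)
P = B + 2.36·ex + 0.94·ey = (0.3741,-0.8063)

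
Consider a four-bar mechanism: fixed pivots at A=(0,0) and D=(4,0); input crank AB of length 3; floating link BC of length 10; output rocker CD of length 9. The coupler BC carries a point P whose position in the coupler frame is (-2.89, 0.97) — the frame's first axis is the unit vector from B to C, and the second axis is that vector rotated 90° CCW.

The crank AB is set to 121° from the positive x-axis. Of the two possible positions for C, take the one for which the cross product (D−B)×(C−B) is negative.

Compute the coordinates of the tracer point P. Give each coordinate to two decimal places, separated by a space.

A=(0,0), D=(4.00,0)
B = A + 3.00·(cos121°, sin121°) = (-1.5451, 2.5715)
|BD| = 6.1124
circle(B,10.00) ∩ circle(D,9.00): a=4.6104, h=8.8738
  candidates: C₊=(6.3707,8.6822) cross=54.240; C₋=(-1.0958,-7.4184) cross=-54.240
  mode - wants cross < 0 → take C=(-1.0958,-7.4184) (cross=-54.240)
ex = (C−B)/|BC| = (0.0449,-0.9990); ey = (0.9990,0.0449)
P = B + -2.89·ex + 0.97·ey = (-0.7059,5.5022)

-0.71 5.50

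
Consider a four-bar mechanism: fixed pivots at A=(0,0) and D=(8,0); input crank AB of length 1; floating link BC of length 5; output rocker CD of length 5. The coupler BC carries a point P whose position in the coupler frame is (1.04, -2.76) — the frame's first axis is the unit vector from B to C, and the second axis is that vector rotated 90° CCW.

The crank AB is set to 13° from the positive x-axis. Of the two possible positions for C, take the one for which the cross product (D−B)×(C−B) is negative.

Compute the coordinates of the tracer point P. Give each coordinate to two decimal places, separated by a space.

A=(0,0), D=(8.00,0)
B = A + 1.00·(cos13°, sin13°) = (0.9744, 0.2250)
|BD| = 7.0292
circle(B,5.00) ∩ circle(D,5.00): a=3.5146, h=3.5563
  candidates: C₊=(4.6010,3.6670) cross=24.998; C₋=(4.3734,-3.4420) cross=-24.998
  mode - wants cross < 0 → take C=(4.3734,-3.4420) (cross=-24.998)
ex = (C−B)/|BC| = (0.6798,-0.7334); ey = (0.7334,0.6798)
P = B + 1.04·ex + -2.76·ey = (-0.3428,-2.4140)

-0.34 -2.41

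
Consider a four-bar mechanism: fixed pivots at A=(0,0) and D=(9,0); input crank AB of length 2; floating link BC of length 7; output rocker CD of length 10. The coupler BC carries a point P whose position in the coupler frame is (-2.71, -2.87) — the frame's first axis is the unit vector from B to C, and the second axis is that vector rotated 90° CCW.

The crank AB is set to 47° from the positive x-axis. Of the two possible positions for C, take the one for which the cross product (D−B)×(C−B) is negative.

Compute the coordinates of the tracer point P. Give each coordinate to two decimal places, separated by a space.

-1.21 4.45

A=(0,0), D=(9.00,0)
B = A + 2.00·(cos47°, sin47°) = (1.3640, 1.4627)
|BD| = 7.7748
circle(B,7.00) ∩ circle(D,10.00): a=0.6076, h=6.9736
  candidates: C₊=(3.2727,8.1975) cross=54.218; C₋=(0.6488,-5.5007) cross=-54.218
  mode - wants cross < 0 → take C=(0.6488,-5.5007) (cross=-54.218)
ex = (C−B)/|BC| = (-0.1022,-0.9948); ey = (0.9948,-0.1022)
P = B + -2.71·ex + -2.87·ey = (-1.2141,4.4518)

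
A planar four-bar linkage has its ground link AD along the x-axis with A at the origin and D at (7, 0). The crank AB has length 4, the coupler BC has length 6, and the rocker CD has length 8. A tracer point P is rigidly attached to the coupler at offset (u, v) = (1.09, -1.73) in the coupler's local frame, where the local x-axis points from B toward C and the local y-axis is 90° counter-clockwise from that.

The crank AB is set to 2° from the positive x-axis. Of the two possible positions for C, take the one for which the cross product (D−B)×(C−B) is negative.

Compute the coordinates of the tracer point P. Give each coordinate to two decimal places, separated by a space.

A=(0,0), D=(7.00,0)
B = A + 4.00·(cos2°, sin2°) = (3.9976, 0.1396)
|BD| = 3.0057
circle(B,6.00) ∩ circle(D,8.00): a=-3.1550, h=5.1035
  candidates: C₊=(1.0830,5.3841) cross=15.340; C₋=(0.6089,-4.8119) cross=-15.340
  mode - wants cross < 0 → take C=(0.6089,-4.8119) (cross=-15.340)
ex = (C−B)/|BC| = (-0.5648,-0.8252); ey = (0.8252,-0.5648)
P = B + 1.09·ex + -1.73·ey = (1.9543,0.2171)

1.95 0.22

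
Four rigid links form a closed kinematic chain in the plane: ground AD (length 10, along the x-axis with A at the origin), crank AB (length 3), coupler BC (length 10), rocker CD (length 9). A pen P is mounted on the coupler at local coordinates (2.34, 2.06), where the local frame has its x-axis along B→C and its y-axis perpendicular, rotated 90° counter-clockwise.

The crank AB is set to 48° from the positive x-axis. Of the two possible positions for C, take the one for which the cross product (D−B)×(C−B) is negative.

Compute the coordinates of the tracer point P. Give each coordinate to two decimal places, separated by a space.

A=(0,0), D=(10.00,0)
B = A + 3.00·(cos48°, sin48°) = (2.0074, 2.2294)
|BD| = 8.2977
circle(B,10.00) ∩ circle(D,9.00): a=5.2938, h=8.4839
  candidates: C₊=(9.3859,8.9790) cross=70.397; C₋=(4.8270,-7.3648) cross=-70.397
  mode - wants cross < 0 → take C=(4.8270,-7.3648) (cross=-70.397)
ex = (C−B)/|BC| = (0.2820,-0.9594); ey = (0.9594,0.2820)
P = B + 2.34·ex + 2.06·ey = (4.6436,0.5652)

4.64 0.57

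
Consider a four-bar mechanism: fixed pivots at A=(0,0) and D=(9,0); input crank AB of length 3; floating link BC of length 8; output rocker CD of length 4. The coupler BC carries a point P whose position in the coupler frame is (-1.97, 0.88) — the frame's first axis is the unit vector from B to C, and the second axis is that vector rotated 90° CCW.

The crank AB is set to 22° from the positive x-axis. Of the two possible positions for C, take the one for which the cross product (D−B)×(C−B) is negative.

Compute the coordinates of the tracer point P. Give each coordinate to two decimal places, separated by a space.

A=(0,0), D=(9.00,0)
B = A + 3.00·(cos22°, sin22°) = (2.7816, 1.1238)
|BD| = 6.3192
circle(B,8.00) ∩ circle(D,4.00): a=6.9576, h=3.9487
  candidates: C₊=(10.3304,3.7723) cross=24.953; C₋=(8.9259,-3.9993) cross=-24.953
  mode - wants cross < 0 → take C=(8.9259,-3.9993) (cross=-24.953)
ex = (C−B)/|BC| = (0.7680,-0.6404); ey = (0.6404,0.7680)
P = B + -1.97·ex + 0.88·ey = (1.8320,3.0613)

1.83 3.06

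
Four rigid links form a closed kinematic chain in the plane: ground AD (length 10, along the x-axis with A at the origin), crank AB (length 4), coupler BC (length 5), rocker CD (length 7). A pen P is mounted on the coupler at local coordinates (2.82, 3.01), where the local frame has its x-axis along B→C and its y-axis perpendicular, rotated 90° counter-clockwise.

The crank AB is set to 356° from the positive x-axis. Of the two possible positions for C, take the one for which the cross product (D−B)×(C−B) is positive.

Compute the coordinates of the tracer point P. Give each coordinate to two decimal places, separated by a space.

1.46 2.98

A=(0,0), D=(10.00,0)
B = A + 4.00·(cos356°, sin356°) = (3.9903, -0.2790)
|BD| = 6.0162
circle(B,5.00) ∩ circle(D,7.00): a=1.0135, h=4.8962
  candidates: C₊=(4.7756,4.6589) cross=29.457; C₋=(5.2297,-5.1230) cross=-29.457
  mode + wants cross > 0 → take C=(4.7756,4.6589) (cross=29.457)
ex = (C−B)/|BC| = (0.1571,0.9876); ey = (-0.9876,0.1571)
P = B + 2.82·ex + 3.01·ey = (1.4605,2.9787)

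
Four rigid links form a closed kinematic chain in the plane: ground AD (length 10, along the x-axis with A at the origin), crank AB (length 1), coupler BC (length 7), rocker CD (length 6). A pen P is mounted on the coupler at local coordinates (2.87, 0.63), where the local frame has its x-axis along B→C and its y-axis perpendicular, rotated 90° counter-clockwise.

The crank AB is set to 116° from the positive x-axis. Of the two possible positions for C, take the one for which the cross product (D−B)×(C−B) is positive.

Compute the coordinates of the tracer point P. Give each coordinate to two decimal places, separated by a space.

1.79 2.81

A=(0,0), D=(10.00,0)
B = A + 1.00·(cos116°, sin116°) = (-0.4384, 0.8988)
|BD| = 10.4770
circle(B,7.00) ∩ circle(D,6.00): a=5.8589, h=3.8306
  candidates: C₊=(5.7275,4.2126) cross=40.133; C₋=(5.0703,-3.4203) cross=-40.133
  mode + wants cross > 0 → take C=(5.7275,4.2126) (cross=40.133)
ex = (C−B)/|BC| = (0.8808,0.4734); ey = (-0.4734,0.8808)
P = B + 2.87·ex + 0.63·ey = (1.7914,2.8124)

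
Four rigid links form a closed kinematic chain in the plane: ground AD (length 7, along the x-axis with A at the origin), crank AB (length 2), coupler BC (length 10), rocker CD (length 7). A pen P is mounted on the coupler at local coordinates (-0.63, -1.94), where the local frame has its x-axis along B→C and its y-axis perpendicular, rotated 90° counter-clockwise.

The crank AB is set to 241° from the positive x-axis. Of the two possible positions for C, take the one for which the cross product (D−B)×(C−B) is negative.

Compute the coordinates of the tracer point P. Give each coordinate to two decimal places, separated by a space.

-2.52 -3.07

A=(0,0), D=(7.00,0)
B = A + 2.00·(cos241°, sin241°) = (-0.9696, -1.7492)
|BD| = 8.1593
circle(B,10.00) ∩ circle(D,7.00): a=7.2049, h=6.9346
  candidates: C₊=(4.5811,6.5688) cross=56.582; C₋=(7.5545,-6.9780) cross=-56.582
  mode - wants cross < 0 → take C=(7.5545,-6.9780) (cross=-56.582)
ex = (C−B)/|BC| = (0.8524,-0.5229); ey = (0.5229,0.8524)
P = B + -0.63·ex + -1.94·ey = (-2.5210,-3.0735)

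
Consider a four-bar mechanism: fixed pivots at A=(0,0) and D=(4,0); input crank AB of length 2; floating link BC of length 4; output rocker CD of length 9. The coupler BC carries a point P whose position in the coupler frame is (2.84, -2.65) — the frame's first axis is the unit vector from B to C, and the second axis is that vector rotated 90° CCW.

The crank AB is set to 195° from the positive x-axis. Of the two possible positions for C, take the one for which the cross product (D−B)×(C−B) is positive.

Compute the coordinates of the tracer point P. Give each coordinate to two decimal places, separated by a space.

A=(0,0), D=(4.00,0)
B = A + 2.00·(cos195°, sin195°) = (-1.9319, -0.5176)
|BD| = 5.9544
circle(B,4.00) ∩ circle(D,9.00): a=-2.4810, h=3.1377
  candidates: C₊=(-4.6762,2.3925) cross=18.683; C₋=(-4.1306,-3.8591) cross=-18.683
  mode + wants cross > 0 → take C=(-4.6762,2.3925) (cross=18.683)
ex = (C−B)/|BC| = (-0.6861,0.7275); ey = (-0.7275,-0.6861)
P = B + 2.84·ex + -2.65·ey = (-1.9524,3.3666)

-1.95 3.37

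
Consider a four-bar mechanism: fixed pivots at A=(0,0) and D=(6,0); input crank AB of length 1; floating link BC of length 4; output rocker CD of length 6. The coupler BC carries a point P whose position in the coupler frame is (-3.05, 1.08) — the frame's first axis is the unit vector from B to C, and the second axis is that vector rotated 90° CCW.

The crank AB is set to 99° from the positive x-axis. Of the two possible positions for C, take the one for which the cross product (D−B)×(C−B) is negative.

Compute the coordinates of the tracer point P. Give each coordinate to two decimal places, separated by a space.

A=(0,0), D=(6.00,0)
B = A + 1.00·(cos99°, sin99°) = (-0.1564, 0.9877)
|BD| = 6.2352
circle(B,4.00) ∩ circle(D,6.00): a=1.5138, h=3.7025
  candidates: C₊=(1.9247,4.4036) cross=23.086; C₋=(0.7517,-2.9079) cross=-23.086
  mode - wants cross < 0 → take C=(0.7517,-2.9079) (cross=-23.086)
ex = (C−B)/|BC| = (0.2270,-0.9739); ey = (0.9739,0.2270)
P = B + -3.05·ex + 1.08·ey = (0.2029,4.2032)

0.20 4.20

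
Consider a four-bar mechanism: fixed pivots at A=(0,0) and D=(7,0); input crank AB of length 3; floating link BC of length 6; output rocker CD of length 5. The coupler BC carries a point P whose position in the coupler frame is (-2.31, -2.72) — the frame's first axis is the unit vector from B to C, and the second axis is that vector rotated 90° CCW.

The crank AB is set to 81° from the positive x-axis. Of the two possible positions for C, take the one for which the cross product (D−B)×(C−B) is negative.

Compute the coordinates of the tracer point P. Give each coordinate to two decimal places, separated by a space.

-2.92 4.08

A=(0,0), D=(7.00,0)
B = A + 3.00·(cos81°, sin81°) = (0.4693, 2.9631)
|BD| = 7.1715
circle(B,6.00) ∩ circle(D,5.00): a=4.3527, h=4.1297
  candidates: C₊=(6.1393,4.9254) cross=29.616; C₋=(2.7268,-2.5961) cross=-29.616
  mode - wants cross < 0 → take C=(2.7268,-2.5961) (cross=-29.616)
ex = (C−B)/|BC| = (0.3762,-0.9265); ey = (0.9265,0.3762)
P = B + -2.31·ex + -2.72·ey = (-2.9200,4.0799)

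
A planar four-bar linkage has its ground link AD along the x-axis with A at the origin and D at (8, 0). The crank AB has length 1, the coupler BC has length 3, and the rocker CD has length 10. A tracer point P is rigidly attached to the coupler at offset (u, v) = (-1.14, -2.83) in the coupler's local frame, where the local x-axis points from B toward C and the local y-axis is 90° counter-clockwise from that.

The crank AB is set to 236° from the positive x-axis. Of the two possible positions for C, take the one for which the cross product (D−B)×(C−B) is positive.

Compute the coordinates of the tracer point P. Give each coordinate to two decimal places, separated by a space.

2.49 -0.68

A=(0,0), D=(8.00,0)
B = A + 1.00·(cos236°, sin236°) = (-0.5592, -0.8290)
|BD| = 8.5992
circle(B,3.00) ∩ circle(D,10.00): a=-0.9915, h=2.8314
  candidates: C₊=(-1.8191,1.8936) cross=24.348; C₋=(-1.2731,-3.7428) cross=-24.348
  mode + wants cross > 0 → take C=(-1.8191,1.8936) (cross=24.348)
ex = (C−B)/|BC| = (-0.4200,0.9075); ey = (-0.9075,-0.4200)
P = B + -1.14·ex + -2.83·ey = (2.4879,-0.6751)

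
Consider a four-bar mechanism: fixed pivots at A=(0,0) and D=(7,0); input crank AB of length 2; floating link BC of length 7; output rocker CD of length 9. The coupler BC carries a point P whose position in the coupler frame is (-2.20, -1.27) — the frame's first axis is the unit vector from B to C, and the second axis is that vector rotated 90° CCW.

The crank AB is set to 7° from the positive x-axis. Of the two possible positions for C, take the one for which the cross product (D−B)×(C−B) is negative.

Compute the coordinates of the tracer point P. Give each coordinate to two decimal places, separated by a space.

A=(0,0), D=(7.00,0)
B = A + 2.00·(cos7°, sin7°) = (1.9851, 0.2437)
|BD| = 5.0208
circle(B,7.00) ∩ circle(D,9.00): a=-0.6763, h=6.9673
  candidates: C₊=(1.6478,7.2356) cross=34.981; C₋=(0.9713,-6.6825) cross=-34.981
  mode - wants cross < 0 → take C=(0.9713,-6.6825) (cross=-34.981)
ex = (C−B)/|BC| = (-0.1448,-0.9895); ey = (0.9895,-0.1448)
P = B + -2.20·ex + -1.27·ey = (1.0471,2.6045)

1.05 2.60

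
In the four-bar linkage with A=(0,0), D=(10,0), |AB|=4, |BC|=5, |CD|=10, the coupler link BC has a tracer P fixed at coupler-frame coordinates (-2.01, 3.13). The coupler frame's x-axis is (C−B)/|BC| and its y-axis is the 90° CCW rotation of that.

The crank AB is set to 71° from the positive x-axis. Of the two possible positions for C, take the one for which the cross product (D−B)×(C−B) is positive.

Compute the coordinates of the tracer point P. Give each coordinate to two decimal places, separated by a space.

A=(0,0), D=(10.00,0)
B = A + 4.00·(cos71°, sin71°) = (1.3023, 3.7821)
|BD| = 9.4844
circle(B,5.00) ∩ circle(D,10.00): a=0.7884, h=4.9375
  candidates: C₊=(3.9941,7.9956) cross=46.829; C₋=(0.0564,-1.0602) cross=-46.829
  mode + wants cross > 0 → take C=(3.9941,7.9956) (cross=46.829)
ex = (C−B)/|BC| = (0.5384,0.8427); ey = (-0.8427,0.5384)
P = B + -2.01·ex + 3.13·ey = (-2.4175,3.7733)

-2.42 3.77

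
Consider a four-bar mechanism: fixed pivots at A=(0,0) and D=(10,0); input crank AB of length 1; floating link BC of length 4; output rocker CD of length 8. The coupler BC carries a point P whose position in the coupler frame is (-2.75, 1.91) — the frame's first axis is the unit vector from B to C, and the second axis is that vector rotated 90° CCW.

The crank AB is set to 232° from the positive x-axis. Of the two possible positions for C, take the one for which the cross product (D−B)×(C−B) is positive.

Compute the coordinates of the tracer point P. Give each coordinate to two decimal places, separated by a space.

-3.92 -1.33

A=(0,0), D=(10.00,0)
B = A + 1.00·(cos232°, sin232°) = (-0.6157, -0.7880)
|BD| = 10.6449
circle(B,4.00) ∩ circle(D,8.00): a=3.0678, h=2.5668
  candidates: C₊=(2.2537,1.9988) cross=27.323; C₋=(2.6338,-3.1207) cross=-27.323
  mode + wants cross > 0 → take C=(2.2537,1.9988) (cross=27.323)
ex = (C−B)/|BC| = (0.7173,0.6967); ey = (-0.6967,0.7173)
P = B + -2.75·ex + 1.91·ey = (-3.9191,-1.3338)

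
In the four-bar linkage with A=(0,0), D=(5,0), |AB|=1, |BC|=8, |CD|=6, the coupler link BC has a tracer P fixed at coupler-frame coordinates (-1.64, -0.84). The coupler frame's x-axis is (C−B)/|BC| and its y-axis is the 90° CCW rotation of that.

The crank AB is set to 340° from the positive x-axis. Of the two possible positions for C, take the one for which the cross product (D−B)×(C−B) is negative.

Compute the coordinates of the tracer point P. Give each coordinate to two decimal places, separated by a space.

-0.84 0.13

A=(0,0), D=(5.00,0)
B = A + 1.00·(cos340°, sin340°) = (0.9397, -0.3420)
|BD| = 4.0747
circle(B,8.00) ∩ circle(D,6.00): a=5.4732, h=5.8347
  candidates: C₊=(5.9038,5.9315) cross=23.775; C₋=(6.8833,-5.6968) cross=-23.775
  mode - wants cross < 0 → take C=(6.8833,-5.6968) (cross=-23.775)
ex = (C−B)/|BC| = (0.7430,-0.6693); ey = (0.6693,0.7430)
P = B + -1.64·ex + -0.84·ey = (-0.8410,0.1316)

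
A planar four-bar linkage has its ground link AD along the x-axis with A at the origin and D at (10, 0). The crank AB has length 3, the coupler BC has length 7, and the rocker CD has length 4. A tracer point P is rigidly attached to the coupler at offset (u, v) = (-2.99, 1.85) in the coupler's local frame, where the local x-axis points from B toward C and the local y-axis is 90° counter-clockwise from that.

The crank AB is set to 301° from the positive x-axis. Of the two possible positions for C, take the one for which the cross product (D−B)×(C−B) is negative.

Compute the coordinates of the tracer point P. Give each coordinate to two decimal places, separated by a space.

A=(0,0), D=(10.00,0)
B = A + 3.00·(cos301°, sin301°) = (1.5451, -2.5715)
|BD| = 8.8373
circle(B,7.00) ∩ circle(D,4.00): a=6.2857, h=3.0805
  candidates: C₊=(6.6625,2.2048) cross=27.223; C₋=(8.4552,-3.6897) cross=-27.223
  mode - wants cross < 0 → take C=(8.4552,-3.6897) (cross=-27.223)
ex = (C−B)/|BC| = (0.9872,-0.1597); ey = (0.1597,0.9872)
P = B + -2.99·ex + 1.85·ey = (-1.1110,-0.2676)

-1.11 -0.27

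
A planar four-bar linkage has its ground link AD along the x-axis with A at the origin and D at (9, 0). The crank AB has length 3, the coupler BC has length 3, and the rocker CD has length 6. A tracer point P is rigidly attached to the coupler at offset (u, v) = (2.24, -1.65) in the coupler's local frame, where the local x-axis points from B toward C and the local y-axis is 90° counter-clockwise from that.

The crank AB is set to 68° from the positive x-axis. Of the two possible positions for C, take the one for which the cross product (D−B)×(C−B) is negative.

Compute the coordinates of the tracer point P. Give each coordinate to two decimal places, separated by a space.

A=(0,0), D=(9.00,0)
B = A + 3.00·(cos68°, sin68°) = (1.1238, 2.7816)
|BD| = 8.3529
circle(B,3.00) ∩ circle(D,6.00): a=2.5603, h=1.5637
  candidates: C₊=(4.0587,3.4034) cross=13.061; C₋=(3.0172,0.4545) cross=-13.061
  mode - wants cross < 0 → take C=(3.0172,0.4545) (cross=-13.061)
ex = (C−B)/|BC| = (0.6311,-0.7757); ey = (0.7757,0.6311)
P = B + 2.24·ex + -1.65·ey = (1.2577,0.0027)

1.26 0.00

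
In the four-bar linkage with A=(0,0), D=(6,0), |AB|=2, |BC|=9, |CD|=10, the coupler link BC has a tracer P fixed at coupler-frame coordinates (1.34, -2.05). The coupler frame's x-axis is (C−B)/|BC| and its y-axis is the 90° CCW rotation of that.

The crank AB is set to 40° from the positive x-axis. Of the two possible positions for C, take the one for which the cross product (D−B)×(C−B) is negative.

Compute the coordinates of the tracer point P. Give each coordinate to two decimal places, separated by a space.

-0.78 0.49

A=(0,0), D=(6.00,0)
B = A + 2.00·(cos40°, sin40°) = (1.5321, 1.2856)
|BD| = 4.6492
circle(B,9.00) ∩ circle(D,10.00): a=0.2812, h=8.9956
  candidates: C₊=(4.2898,9.8527) cross=41.822; C₋=(-0.6851,-7.4370) cross=-41.822
  mode - wants cross < 0 → take C=(-0.6851,-7.4370) (cross=-41.822)
ex = (C−B)/|BC| = (-0.2464,-0.9692); ey = (0.9692,-0.2464)
P = B + 1.34·ex + -2.05·ey = (-0.7848,0.4919)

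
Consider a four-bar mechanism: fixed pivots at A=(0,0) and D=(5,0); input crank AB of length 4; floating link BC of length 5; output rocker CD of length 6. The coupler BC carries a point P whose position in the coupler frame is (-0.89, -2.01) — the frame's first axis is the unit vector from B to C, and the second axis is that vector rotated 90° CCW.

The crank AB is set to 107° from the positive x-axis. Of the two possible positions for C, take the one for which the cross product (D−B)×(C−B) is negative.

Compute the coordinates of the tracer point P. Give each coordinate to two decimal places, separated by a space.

A=(0,0), D=(5.00,0)
B = A + 4.00·(cos107°, sin107°) = (-1.1695, 3.8252)
|BD| = 7.2591
circle(B,5.00) ∩ circle(D,6.00): a=2.8719, h=4.0929
  candidates: C₊=(3.4281,5.7904) cross=29.711; C₋=(-0.8855,-1.1667) cross=-29.711
  mode - wants cross < 0 → take C=(-0.8855,-1.1667) (cross=-29.711)
ex = (C−B)/|BC| = (0.0568,-0.9984); ey = (0.9984,0.0568)
P = B + -0.89·ex + -2.01·ey = (-3.2268,4.5996)

-3.23 4.60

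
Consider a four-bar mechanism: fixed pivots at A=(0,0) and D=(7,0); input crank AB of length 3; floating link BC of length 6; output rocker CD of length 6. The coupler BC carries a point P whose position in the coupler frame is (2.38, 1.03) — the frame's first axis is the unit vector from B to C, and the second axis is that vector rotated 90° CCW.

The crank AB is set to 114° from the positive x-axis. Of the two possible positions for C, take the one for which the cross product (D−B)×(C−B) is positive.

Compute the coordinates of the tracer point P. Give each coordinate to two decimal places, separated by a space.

A=(0,0), D=(7.00,0)
B = A + 3.00·(cos114°, sin114°) = (-1.2202, 2.7406)
|BD| = 8.6650
circle(B,6.00) ∩ circle(D,6.00): a=4.3325, h=4.1508
  candidates: C₊=(4.2027,5.3080) cross=35.967; C₋=(1.5770,-2.5674) cross=-35.967
  mode + wants cross > 0 → take C=(4.2027,5.3080) (cross=35.967)
ex = (C−B)/|BC| = (0.9038,0.4279); ey = (-0.4279,0.9038)
P = B + 2.38·ex + 1.03·ey = (0.4902,4.6900)

0.49 4.69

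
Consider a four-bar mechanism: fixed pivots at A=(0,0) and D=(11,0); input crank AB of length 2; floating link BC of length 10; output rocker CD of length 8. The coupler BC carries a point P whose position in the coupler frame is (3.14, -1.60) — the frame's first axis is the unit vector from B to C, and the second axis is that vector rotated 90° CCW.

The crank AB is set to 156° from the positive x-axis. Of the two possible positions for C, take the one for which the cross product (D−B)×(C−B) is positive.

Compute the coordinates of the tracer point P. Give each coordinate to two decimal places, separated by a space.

A=(0,0), D=(11.00,0)
B = A + 2.00·(cos156°, sin156°) = (-1.8271, 0.8135)
|BD| = 12.8529
circle(B,10.00) ∩ circle(D,8.00): a=7.8269, h=6.2241
  candidates: C₊=(6.3780,6.5297) cross=79.998; C₋=(5.5902,-5.8935) cross=-79.998
  mode + wants cross > 0 → take C=(6.3780,6.5297) (cross=79.998)
ex = (C−B)/|BC| = (0.8205,0.5716); ey = (-0.5716,0.8205)
P = B + 3.14·ex + -1.60·ey = (1.6639,1.2956)

1.66 1.30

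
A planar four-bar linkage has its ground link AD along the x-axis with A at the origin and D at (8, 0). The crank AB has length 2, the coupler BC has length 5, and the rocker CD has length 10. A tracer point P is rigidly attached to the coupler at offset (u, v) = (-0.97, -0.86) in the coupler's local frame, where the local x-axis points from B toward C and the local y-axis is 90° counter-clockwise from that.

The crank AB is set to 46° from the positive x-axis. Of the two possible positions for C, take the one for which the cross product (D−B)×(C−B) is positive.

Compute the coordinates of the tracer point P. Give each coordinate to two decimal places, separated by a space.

2.45 0.69

A=(0,0), D=(8.00,0)
B = A + 2.00·(cos46°, sin46°) = (1.3893, 1.4387)
|BD| = 6.7654
circle(B,5.00) ∩ circle(D,10.00): a=-2.1602, h=4.5093
  candidates: C₊=(0.2375,6.3042) cross=30.507; C₋=(-1.6804,-2.5081) cross=-30.507
  mode + wants cross > 0 → take C=(0.2375,6.3042) (cross=30.507)
ex = (C−B)/|BC| = (-0.2304,0.9731); ey = (-0.9731,-0.2304)
P = B + -0.97·ex + -0.86·ey = (2.4496,0.6929)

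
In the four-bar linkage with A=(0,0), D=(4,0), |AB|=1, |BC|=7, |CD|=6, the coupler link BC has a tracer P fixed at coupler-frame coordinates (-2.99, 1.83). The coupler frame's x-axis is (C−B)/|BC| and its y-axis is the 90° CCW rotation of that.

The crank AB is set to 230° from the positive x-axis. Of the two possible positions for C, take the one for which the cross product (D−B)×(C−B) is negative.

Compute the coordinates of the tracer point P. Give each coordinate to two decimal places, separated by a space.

-1.26 2.68

A=(0,0), D=(4.00,0)
B = A + 1.00·(cos230°, sin230°) = (-0.6428, -0.7660)
|BD| = 4.7056
circle(B,7.00) ∩ circle(D,6.00): a=3.7341, h=5.9208
  candidates: C₊=(2.0776,5.6837) cross=27.861; C₋=(4.0054,-6.0000) cross=-27.861
  mode - wants cross < 0 → take C=(4.0054,-6.0000) (cross=-27.861)
ex = (C−B)/|BC| = (0.6640,-0.7477); ey = (0.7477,0.6640)
P = B + -2.99·ex + 1.83·ey = (-1.2599,2.6848)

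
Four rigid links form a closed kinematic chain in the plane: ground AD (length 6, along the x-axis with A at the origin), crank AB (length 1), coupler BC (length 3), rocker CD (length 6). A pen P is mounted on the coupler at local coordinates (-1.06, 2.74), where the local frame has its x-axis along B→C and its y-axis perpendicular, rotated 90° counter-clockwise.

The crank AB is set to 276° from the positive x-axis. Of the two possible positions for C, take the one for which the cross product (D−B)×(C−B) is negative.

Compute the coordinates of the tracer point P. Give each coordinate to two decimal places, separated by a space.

2.19 1.08

A=(0,0), D=(6.00,0)
B = A + 1.00·(cos276°, sin276°) = (0.1045, -0.9945)
|BD| = 5.9788
circle(B,3.00) ∩ circle(D,6.00): a=0.7314, h=2.9095
  candidates: C₊=(0.3418,1.9961) cross=17.395; C₋=(1.3097,-3.7418) cross=-17.395
  mode - wants cross < 0 → take C=(1.3097,-3.7418) (cross=-17.395)
ex = (C−B)/|BC| = (0.4017,-0.9158); ey = (0.9158,0.4017)
P = B + -1.06·ex + 2.74·ey = (2.1879,1.0769)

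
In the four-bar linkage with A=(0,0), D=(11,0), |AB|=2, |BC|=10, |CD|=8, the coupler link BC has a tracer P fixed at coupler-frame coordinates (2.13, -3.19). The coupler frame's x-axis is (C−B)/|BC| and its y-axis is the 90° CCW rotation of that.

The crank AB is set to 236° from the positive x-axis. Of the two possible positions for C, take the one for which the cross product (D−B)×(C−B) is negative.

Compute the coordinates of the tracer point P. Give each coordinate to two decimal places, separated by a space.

A=(0,0), D=(11.00,0)
B = A + 2.00·(cos236°, sin236°) = (-1.1184, -1.6581)
|BD| = 12.2313
circle(B,10.00) ∩ circle(D,8.00): a=7.5873, h=6.5141
  candidates: C₊=(5.5158,5.8244) cross=79.676; C₋=(7.2819,-7.0835) cross=-79.676
  mode - wants cross < 0 → take C=(7.2819,-7.0835) (cross=-79.676)
ex = (C−B)/|BC| = (0.8400,-0.5425); ey = (0.5425,0.8400)
P = B + 2.13·ex + -3.19·ey = (-1.0598,-5.4934)

-1.06 -5.49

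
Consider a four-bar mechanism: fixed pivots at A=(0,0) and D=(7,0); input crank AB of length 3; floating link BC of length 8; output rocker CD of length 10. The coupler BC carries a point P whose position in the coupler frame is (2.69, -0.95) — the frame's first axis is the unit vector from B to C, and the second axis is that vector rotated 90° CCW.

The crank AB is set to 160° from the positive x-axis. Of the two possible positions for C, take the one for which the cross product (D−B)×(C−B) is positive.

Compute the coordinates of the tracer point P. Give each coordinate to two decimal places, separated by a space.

-0.69 2.92

A=(0,0), D=(7.00,0)
B = A + 3.00·(cos160°, sin160°) = (-2.8191, 1.0261)
|BD| = 9.8725
circle(B,8.00) ∩ circle(D,10.00): a=3.1130, h=7.3695
  candidates: C₊=(1.0430,8.0321) cross=72.755; C₋=(-0.4888,-6.6270) cross=-72.755
  mode + wants cross > 0 → take C=(1.0430,8.0321) (cross=72.755)
ex = (C−B)/|BC| = (0.4828,0.8758); ey = (-0.8758,0.4828)
P = B + 2.69·ex + -0.95·ey = (-0.6885,2.9232)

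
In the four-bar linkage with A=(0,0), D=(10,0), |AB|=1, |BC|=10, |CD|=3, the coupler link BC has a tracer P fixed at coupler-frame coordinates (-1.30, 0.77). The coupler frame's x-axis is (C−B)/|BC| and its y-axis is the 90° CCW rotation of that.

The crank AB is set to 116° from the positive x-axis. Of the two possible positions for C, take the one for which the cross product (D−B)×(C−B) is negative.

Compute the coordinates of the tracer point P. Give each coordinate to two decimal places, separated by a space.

-1.36 2.09

A=(0,0), D=(10.00,0)
B = A + 1.00·(cos116°, sin116°) = (-0.4384, 0.8988)
|BD| = 10.4770
circle(B,10.00) ∩ circle(D,3.00): a=9.5813, h=2.8632
  candidates: C₊=(9.3533,2.9295) cross=29.998; C₋=(8.8620,-2.7758) cross=-29.998
  mode - wants cross < 0 → take C=(8.8620,-2.7758) (cross=-29.998)
ex = (C−B)/|BC| = (0.9300,-0.3675); ey = (0.3675,0.9300)
P = B + -1.30·ex + 0.77·ey = (-1.3645,2.0926)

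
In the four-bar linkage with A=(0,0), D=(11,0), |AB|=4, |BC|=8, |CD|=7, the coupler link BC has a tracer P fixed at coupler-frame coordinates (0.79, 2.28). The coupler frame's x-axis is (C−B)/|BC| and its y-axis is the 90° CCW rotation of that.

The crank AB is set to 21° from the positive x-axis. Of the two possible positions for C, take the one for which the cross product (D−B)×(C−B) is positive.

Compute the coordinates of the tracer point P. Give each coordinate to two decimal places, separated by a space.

A=(0,0), D=(11.00,0)
B = A + 4.00·(cos21°, sin21°) = (3.7343, 1.4335)
|BD| = 7.4057
circle(B,8.00) ∩ circle(D,7.00): a=4.7156, h=6.4624
  candidates: C₊=(9.6116,6.8609) cross=47.859; C₋=(7.1099,-5.8195) cross=-47.859
  mode + wants cross > 0 → take C=(9.6116,6.8609) (cross=47.859)
ex = (C−B)/|BC| = (0.7347,0.6784); ey = (-0.6784,0.7347)
P = B + 0.79·ex + 2.28·ey = (2.7679,3.6445)

2.77 3.64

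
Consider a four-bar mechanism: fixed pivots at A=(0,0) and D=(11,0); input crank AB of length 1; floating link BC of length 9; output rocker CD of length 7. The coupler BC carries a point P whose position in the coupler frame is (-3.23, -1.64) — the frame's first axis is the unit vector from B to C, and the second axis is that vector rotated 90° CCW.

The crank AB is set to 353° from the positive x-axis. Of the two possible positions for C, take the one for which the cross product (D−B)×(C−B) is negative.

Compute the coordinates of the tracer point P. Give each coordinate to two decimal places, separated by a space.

-2.50 0.83

A=(0,0), D=(11.00,0)
B = A + 1.00·(cos353°, sin353°) = (0.9925, -0.1219)
|BD| = 10.0082
circle(B,9.00) ∩ circle(D,7.00): a=6.6028, h=6.1158
  candidates: C₊=(7.5204,6.0739) cross=61.208; C₋=(7.6693,-6.1568) cross=-61.208
  mode - wants cross < 0 → take C=(7.6693,-6.1568) (cross=-61.208)
ex = (C−B)/|BC| = (0.7419,-0.6706); ey = (0.6706,0.7419)
P = B + -3.23·ex + -1.64·ey = (-2.5034,0.8274)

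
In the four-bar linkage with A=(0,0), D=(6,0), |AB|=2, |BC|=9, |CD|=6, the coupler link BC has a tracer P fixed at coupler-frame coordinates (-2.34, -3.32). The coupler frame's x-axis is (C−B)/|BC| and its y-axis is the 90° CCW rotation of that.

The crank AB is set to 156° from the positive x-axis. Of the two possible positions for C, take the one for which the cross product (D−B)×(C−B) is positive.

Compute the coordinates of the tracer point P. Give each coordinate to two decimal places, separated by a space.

-1.84 -3.25

A=(0,0), D=(6.00,0)
B = A + 2.00·(cos156°, sin156°) = (-1.8271, 0.8135)
|BD| = 7.8692
circle(B,9.00) ∩ circle(D,6.00): a=6.7939, h=5.9028
  candidates: C₊=(5.5406,5.9824) cross=46.451; C₋=(4.3202,-5.7600) cross=-46.451
  mode + wants cross > 0 → take C=(5.5406,5.9824) (cross=46.451)
ex = (C−B)/|BC| = (0.8186,0.5743); ey = (-0.5743,0.8186)
P = B + -2.34·ex + -3.32·ey = (-1.8359,-3.2483)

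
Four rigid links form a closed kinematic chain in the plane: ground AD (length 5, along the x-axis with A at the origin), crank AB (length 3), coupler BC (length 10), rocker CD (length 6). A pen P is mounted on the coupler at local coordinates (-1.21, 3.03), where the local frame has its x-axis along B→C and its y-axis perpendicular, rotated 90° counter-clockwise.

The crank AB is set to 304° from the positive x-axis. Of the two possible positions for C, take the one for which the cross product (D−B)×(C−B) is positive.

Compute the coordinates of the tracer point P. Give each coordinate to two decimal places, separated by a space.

-1.40 -1.40

A=(0,0), D=(5.00,0)
B = A + 3.00·(cos304°, sin304°) = (1.6776, -2.4871)
|BD| = 4.1502
circle(B,10.00) ∩ circle(D,6.00): a=9.7856, h=2.0598
  candidates: C₊=(8.2770,5.0261) cross=8.549; C₋=(10.7457,1.7282) cross=-8.549
  mode + wants cross > 0 → take C=(8.2770,5.0261) (cross=8.549)
ex = (C−B)/|BC| = (0.6599,0.7513); ey = (-0.7513,0.6599)
P = B + -1.21·ex + 3.03·ey = (-1.3974,-1.3966)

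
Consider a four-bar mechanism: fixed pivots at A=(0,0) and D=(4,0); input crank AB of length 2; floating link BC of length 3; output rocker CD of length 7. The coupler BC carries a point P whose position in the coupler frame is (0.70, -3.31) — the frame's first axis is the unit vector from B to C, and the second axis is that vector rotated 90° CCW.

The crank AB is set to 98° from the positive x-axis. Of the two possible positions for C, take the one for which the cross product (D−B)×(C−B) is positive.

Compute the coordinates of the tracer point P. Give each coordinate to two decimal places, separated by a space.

A=(0,0), D=(4.00,0)
B = A + 2.00·(cos98°, sin98°) = (-0.2783, 1.9805)
|BD| = 4.7145
circle(B,3.00) ∩ circle(D,7.00): a=-1.8849, h=2.3339
  candidates: C₊=(-1.0085,4.8903) cross=11.003; C₋=(-2.9693,0.6544) cross=-11.003
  mode + wants cross > 0 → take C=(-1.0085,4.8903) (cross=11.003)
ex = (C−B)/|BC| = (-0.2434,0.9699); ey = (-0.9699,-0.2434)
P = B + 0.70·ex + -3.31·ey = (2.7618,3.4650)

2.76 3.47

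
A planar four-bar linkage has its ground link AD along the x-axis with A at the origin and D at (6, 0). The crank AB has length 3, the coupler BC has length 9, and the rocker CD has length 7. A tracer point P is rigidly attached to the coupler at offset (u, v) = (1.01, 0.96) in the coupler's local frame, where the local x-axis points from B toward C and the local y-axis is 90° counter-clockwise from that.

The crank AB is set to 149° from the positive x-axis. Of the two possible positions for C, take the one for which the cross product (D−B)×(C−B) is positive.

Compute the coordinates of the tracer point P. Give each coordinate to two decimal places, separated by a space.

-2.33 2.92

A=(0,0), D=(6.00,0)
B = A + 3.00·(cos149°, sin149°) = (-2.5715, 1.5451)
|BD| = 8.7097
circle(B,9.00) ∩ circle(D,7.00): a=6.1919, h=6.5315
  candidates: C₊=(4.6809,6.8746) cross=56.887; C₋=(2.3634,-5.9813) cross=-56.887
  mode + wants cross > 0 → take C=(4.6809,6.8746) (cross=56.887)
ex = (C−B)/|BC| = (0.8058,0.5922); ey = (-0.5922,0.8058)
P = B + 1.01·ex + 0.96·ey = (-2.3261,2.9168)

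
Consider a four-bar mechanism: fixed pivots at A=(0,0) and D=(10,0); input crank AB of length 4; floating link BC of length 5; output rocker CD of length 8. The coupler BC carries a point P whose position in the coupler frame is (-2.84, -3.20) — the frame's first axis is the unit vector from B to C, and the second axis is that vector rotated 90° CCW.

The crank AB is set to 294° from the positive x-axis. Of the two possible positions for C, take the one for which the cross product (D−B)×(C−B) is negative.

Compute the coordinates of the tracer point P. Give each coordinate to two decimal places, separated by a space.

-2.57 -4.48

A=(0,0), D=(10.00,0)
B = A + 4.00·(cos294°, sin294°) = (1.6269, -3.6542)
|BD| = 9.1357
circle(B,5.00) ∩ circle(D,8.00): a=2.4334, h=4.3679
  candidates: C₊=(2.1101,1.3224) cross=39.904; C₋=(5.6043,-6.6841) cross=-39.904
  mode - wants cross < 0 → take C=(5.6043,-6.6841) (cross=-39.904)
ex = (C−B)/|BC| = (0.7955,-0.6060); ey = (0.6060,0.7955)
P = B + -2.84·ex + -3.20·ey = (-2.5714,-4.4787)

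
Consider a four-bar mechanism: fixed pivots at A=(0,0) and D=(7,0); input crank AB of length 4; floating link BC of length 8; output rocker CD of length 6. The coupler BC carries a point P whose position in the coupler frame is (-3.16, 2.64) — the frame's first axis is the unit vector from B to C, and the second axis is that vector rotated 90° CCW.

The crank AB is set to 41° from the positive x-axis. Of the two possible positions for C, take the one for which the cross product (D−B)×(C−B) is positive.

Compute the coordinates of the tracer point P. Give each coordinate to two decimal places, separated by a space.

A=(0,0), D=(7.00,0)
B = A + 4.00·(cos41°, sin41°) = (3.0188, 2.6242)
|BD| = 4.7683
circle(B,8.00) ∩ circle(D,6.00): a=5.3202, h=5.9746
  candidates: C₊=(10.7490,4.6846) cross=28.488; C₋=(4.1727,-5.2921) cross=-28.488
  mode + wants cross > 0 → take C=(10.7490,4.6846) (cross=28.488)
ex = (C−B)/|BC| = (0.9663,0.2575); ey = (-0.2575,0.9663)
P = B + -3.16·ex + 2.64·ey = (-0.7145,4.3614)

-0.71 4.36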